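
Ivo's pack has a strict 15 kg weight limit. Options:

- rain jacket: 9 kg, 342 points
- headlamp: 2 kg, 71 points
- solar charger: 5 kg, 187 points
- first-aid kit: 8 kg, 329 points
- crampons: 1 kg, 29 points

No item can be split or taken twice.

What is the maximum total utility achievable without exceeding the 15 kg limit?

By utility per kg: first-aid kit 41.12, rain jacket 38.00, solar charger 37.40 lead.
Best packing: headlamp + solar charger + first-aid kit — 15 kg, 587 total.

587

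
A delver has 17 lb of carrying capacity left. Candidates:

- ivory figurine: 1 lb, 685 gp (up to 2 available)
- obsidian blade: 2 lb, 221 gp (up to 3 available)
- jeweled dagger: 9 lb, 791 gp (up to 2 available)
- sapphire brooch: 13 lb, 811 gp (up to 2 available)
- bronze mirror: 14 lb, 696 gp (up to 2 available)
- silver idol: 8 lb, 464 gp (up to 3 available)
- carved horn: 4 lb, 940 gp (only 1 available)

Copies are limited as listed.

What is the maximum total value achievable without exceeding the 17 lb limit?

3322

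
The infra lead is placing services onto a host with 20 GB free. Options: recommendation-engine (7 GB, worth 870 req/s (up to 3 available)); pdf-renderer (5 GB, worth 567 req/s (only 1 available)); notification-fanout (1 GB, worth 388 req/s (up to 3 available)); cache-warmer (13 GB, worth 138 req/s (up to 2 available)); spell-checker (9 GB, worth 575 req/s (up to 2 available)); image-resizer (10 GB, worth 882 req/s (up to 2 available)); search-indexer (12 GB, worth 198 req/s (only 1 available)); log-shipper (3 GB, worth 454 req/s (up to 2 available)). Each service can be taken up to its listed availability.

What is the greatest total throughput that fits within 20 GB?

The ratio heuristic lands on recommendation-engine + 3×notification-fanout + 2×log-shipper (2942) but leaves 4 GB idle.
The 3 GB tied up in log-shipper is better spent on recommendation-engine — total rises to 3358 (20 GB).
That's the maximum — no swap from here does better than 3358.

3358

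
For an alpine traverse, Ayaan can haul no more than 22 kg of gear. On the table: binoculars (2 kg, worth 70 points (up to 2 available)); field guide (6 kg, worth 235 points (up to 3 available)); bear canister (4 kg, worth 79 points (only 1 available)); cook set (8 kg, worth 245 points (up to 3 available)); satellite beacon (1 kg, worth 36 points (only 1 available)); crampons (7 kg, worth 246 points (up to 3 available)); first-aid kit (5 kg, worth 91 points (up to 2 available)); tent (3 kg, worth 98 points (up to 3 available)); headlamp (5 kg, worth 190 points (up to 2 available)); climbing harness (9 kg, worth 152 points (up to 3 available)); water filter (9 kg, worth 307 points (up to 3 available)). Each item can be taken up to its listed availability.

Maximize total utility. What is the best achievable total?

850

By utility per kg: field guide 39.17, headlamp 38.00, satellite beacon 36.00 lead.
Greedy by ratio would take binoculars + 3×field guide + satellite beacon: 21 kg used, total 811.
The 9 kg tied up in binoculars and field guide and satellite beacon is better spent on 2×headlamp — total rises to 850 (22 kg).
Nothing else within 22 kg beats 850.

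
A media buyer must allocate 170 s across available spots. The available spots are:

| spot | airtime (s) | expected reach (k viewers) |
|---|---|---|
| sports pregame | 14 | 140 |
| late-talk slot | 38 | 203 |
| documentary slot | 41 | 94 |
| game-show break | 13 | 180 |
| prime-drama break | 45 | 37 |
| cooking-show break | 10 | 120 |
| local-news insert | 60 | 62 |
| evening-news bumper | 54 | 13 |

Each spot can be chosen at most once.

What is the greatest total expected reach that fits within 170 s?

774

Ranking by ratio (expected reach/s): game-show break 13.85, cooking-show break 12.00, sports pregame 10.00, late-talk slot 5.34.
Taking sports pregame + late-talk slot + documentary slot + game-show break + prime-drama break + cooking-show break: 161 s used, 774 in expected reach.
Nothing else within 170 s beats 774.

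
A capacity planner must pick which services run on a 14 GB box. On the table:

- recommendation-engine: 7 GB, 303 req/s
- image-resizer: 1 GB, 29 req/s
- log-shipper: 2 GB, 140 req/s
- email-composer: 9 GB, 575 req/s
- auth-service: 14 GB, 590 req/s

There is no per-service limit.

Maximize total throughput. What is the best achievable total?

980

By throughput per GB: log-shipper 70.00, email-composer 63.89, recommendation-engine 43.29 lead.
Taking 7×log-shipper: 14 GB used, 980 in throughput.
That's the maximum — no swap from here does better than 980.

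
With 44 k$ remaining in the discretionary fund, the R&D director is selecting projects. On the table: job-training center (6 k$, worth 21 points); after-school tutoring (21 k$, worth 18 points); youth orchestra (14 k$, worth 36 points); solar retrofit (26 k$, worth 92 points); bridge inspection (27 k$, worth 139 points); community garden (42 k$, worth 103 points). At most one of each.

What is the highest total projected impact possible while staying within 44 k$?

By projected impact per k$: bridge inspection 5.15, solar retrofit 3.54, job-training center 3.50, youth orchestra 2.57 lead.
Taking the top-ratio projects first gives job-training center + bridge inspection for 160 (33 k$).
Dropping job-training center frees 6 k$; slotting in youth orchestra (14 k$) lifts the total to 175 at 41 k$.
Nothing else within 44 k$ beats 175.

175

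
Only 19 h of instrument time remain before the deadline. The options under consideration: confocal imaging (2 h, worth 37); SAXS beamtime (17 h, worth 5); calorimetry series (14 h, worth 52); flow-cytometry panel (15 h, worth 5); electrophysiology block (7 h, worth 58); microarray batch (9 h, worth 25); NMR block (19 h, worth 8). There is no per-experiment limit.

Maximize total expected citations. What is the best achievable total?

Ranking by ratio (expected citations/h): confocal imaging 18.50, electrophysiology block 8.29, calorimetry series 3.71.
Best packing: 9×confocal imaging — 18 h, 333 total.
Nothing else within 19 h beats 333.

333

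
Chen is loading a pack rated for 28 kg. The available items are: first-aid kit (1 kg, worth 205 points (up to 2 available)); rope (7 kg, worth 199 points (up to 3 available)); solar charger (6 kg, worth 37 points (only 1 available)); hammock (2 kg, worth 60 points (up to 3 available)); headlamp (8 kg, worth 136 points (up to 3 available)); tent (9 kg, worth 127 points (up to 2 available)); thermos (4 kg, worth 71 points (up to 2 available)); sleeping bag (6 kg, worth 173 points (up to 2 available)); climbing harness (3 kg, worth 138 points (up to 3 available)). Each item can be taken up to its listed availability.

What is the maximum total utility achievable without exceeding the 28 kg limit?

1316

The ratio heuristic lands on 2×first-aid kit + 3×hammock + thermos + sleeping bag + 3×climbing harness (1248) but leaves 1 kg idle.
The 6 kg tied up in hammock and thermos is better spent on rope — total rises to 1316 (28 kg).
Every other selection either busts 28 kg or exceeds an availability limit or fails to beat 1316.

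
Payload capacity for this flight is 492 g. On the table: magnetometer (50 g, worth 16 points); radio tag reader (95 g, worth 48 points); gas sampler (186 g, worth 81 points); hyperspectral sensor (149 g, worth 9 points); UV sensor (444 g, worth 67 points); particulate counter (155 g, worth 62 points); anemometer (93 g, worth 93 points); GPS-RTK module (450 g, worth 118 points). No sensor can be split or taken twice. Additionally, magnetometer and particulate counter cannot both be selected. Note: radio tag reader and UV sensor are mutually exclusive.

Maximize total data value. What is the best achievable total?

Magnetometer + radio tag reader + gas sampler + anemometer uses 424 of the 492 g and totals 238.

238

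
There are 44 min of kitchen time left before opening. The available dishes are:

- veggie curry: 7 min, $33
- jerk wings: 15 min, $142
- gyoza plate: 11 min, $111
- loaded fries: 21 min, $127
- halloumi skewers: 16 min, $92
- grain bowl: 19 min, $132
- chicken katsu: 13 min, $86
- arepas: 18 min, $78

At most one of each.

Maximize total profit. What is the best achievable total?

The ratio heuristic lands on jerk wings + gyoza plate + chicken katsu (339) but leaves 5 min idle.
The 13 min tied up in chicken katsu is better spent on halloumi skewers — total rises to 345 (42 min).
Next best is jerk wings + gyoza plate + chicken katsu at 339 (39 min) — short by 6.

345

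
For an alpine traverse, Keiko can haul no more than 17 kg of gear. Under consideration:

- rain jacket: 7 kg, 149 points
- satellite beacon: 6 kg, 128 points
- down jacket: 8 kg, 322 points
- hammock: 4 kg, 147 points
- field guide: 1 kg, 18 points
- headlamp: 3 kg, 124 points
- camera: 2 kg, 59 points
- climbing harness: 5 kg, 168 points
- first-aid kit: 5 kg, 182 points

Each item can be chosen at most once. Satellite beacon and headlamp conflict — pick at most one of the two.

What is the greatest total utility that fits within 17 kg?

652

Best packing: down jacket + hammock + headlamp + camera — 17 kg, 652 total.
That's the maximum — no feasible swap from here does better than 652.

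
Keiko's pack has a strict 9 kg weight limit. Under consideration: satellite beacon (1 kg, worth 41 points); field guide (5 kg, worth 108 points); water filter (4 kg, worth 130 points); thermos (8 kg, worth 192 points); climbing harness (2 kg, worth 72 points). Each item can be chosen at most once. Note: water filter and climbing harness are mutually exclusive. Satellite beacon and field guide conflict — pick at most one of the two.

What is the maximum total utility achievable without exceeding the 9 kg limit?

Taking field guide + water filter: 9 kg used, 238 in utility.
An exhaustive check of the 32 subsets confirms 238.

238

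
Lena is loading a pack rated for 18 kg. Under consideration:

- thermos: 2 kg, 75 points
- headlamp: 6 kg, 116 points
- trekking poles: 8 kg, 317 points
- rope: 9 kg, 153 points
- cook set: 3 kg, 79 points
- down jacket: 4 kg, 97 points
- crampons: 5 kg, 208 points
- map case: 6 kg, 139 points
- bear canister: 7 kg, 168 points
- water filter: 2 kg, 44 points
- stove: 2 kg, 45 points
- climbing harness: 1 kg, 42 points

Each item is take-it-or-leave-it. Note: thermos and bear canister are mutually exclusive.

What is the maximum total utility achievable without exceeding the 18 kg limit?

687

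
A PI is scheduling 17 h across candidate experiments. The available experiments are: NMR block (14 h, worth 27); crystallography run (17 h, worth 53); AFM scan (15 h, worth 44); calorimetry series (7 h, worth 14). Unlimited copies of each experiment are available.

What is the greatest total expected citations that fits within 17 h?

Best packing: crystallography run — 17 h, 53 total.
That's the maximum — no swap from here does better than 53.

53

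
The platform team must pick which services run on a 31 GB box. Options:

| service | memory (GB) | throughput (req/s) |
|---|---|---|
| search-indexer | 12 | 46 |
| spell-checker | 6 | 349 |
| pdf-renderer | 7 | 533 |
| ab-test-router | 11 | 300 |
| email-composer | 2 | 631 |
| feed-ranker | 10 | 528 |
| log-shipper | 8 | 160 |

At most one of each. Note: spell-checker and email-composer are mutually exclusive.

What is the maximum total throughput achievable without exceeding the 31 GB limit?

Best packing: pdf-renderer + ab-test-router + email-composer + feed-ranker — 30 GB, 1992 total.

1992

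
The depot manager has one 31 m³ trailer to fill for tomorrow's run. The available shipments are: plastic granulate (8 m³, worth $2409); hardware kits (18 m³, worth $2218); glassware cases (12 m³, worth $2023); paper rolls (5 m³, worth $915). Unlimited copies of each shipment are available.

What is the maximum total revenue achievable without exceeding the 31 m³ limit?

Taking 3×plastic granulate + paper rolls: 29 m³ used, 8142 in revenue.
The spare 2 m³ is too small for any remaining shipment, and no exchange beats 8142.

8142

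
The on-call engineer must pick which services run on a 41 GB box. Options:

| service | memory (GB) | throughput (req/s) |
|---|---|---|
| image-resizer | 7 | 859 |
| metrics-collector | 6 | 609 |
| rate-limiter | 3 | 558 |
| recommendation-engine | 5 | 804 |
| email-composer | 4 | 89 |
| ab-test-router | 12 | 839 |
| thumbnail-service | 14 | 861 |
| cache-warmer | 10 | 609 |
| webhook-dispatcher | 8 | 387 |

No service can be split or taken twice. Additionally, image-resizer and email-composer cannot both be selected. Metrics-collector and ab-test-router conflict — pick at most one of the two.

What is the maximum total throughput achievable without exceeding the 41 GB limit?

3921

Best packing: image-resizer + rate-limiter + recommendation-engine + ab-test-router + thumbnail-service — 41 GB, 3921 total.
An exhaustive check of the 512 subsets confirms 3921.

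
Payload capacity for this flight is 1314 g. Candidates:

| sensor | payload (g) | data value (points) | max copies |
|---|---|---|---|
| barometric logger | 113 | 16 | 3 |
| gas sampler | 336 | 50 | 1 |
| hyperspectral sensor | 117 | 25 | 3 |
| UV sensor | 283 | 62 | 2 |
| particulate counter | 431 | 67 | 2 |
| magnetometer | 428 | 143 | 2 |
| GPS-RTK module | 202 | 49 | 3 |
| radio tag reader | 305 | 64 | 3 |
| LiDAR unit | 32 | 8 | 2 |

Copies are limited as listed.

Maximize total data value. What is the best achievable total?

Taking the top-ratio sensors first gives hyperspectral sensor + 2×magnetometer + GPS-RTK module + 2×LiDAR unit for 376 (1239 g).
Dropping hyperspectral sensor and LiDAR unit frees 149 g; slotting in GPS-RTK module (202 g) lifts the total to 392 at 1292 g.
Every other selection either busts 1314 g or exceeds an availability limit or fails to beat 392.

392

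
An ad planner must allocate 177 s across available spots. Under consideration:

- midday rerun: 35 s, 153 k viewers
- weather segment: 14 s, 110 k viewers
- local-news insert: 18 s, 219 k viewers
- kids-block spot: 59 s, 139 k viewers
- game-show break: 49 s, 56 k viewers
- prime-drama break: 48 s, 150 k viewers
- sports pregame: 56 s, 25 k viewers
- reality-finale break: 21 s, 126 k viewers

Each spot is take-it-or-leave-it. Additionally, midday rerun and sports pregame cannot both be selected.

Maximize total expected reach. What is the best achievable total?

Taking the top-ratio spots first gives midday rerun + weather segment + local-news insert + prime-drama break + reality-finale break for 758 (136 s).
The 21 s tied up in reality-finale break is better spent on kids-block spot — total rises to 771 (174 s).

771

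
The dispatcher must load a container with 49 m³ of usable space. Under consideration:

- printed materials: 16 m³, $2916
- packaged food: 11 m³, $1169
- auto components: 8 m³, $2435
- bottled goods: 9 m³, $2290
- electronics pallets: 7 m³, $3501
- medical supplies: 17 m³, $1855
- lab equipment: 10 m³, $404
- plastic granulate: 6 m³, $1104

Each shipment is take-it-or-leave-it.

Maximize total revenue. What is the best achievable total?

12246

The ratio ordering already packs tightly: printed materials + auto components + bottled goods + electronics pallets + plastic granulate, 46 m³, 12246.
The closest alternative, auto components + bottled goods + electronics pallets + medical supplies + plastic granulate, reaches only 11185.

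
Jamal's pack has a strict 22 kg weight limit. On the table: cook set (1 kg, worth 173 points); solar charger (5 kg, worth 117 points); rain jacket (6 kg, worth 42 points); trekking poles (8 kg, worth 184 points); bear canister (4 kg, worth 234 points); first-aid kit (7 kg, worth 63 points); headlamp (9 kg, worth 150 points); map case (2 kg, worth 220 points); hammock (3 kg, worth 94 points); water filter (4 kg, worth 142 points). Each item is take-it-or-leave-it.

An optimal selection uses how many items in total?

The maximum utility within 22 kg is 1047.
For example cook set + trekking poles + bear canister + map case + hammock + water filter achieves it, using 22 kg.
Every optimal selection uses 6 items.

6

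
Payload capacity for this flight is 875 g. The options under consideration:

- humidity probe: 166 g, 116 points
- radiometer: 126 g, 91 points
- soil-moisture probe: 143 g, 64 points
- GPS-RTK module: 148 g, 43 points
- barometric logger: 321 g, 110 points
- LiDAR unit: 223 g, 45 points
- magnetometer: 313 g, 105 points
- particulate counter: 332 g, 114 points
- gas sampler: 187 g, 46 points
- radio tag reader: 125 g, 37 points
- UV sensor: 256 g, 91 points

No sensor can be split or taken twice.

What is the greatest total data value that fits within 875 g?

Density check — radiometer 0.72, humidity probe 0.70, soil-moisture probe 0.45 are the best per g.
A density-first pass picks humidity probe + radiometer + soil-moisture probe + radio tag reader + UV sensor — 399 at 816 g.
The 256 g tied up in UV sensor is better spent on magnetometer — total rises to 413 (873 g).
That's the maximum — no swap from here does better than 413.

413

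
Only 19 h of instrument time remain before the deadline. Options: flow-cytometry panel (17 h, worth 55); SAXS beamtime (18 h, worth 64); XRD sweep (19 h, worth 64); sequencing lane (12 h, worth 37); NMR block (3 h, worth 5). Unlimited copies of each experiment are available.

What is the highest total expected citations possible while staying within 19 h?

By expected citations per h: SAXS beamtime 3.56, XRD sweep 3.37, flow-cytometry panel 3.24 lead.
SAXS beamtime uses 18 of the 19 h and totals 64.
Every other selection either busts 19 h or fails to beat 64.

64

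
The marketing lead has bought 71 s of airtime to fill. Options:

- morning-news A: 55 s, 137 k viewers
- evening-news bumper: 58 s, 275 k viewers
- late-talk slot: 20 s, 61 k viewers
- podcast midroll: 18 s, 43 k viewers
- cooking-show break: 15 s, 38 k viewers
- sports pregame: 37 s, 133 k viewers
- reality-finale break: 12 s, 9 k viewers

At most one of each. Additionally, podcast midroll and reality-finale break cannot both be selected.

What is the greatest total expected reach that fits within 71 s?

284

Taking evening-news bumper + reality-finale break: 70 s used, 284 in expected reach.
Runner-up evening-news bumper tops out at 275.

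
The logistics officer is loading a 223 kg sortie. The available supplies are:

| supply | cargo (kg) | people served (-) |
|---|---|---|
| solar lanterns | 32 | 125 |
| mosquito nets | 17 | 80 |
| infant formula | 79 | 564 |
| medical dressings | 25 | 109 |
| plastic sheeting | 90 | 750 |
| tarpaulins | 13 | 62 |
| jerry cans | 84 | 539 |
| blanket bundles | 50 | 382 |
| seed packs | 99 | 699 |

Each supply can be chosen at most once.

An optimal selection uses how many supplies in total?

3

Optimal total is 1696.
infant formula + plastic sheeting + blanket bundles hits 1696 at 219 kg.
All optima have 3 supplies.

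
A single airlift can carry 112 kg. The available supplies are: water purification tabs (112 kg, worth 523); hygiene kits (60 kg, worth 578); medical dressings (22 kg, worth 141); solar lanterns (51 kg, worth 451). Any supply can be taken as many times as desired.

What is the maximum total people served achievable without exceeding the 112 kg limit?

1029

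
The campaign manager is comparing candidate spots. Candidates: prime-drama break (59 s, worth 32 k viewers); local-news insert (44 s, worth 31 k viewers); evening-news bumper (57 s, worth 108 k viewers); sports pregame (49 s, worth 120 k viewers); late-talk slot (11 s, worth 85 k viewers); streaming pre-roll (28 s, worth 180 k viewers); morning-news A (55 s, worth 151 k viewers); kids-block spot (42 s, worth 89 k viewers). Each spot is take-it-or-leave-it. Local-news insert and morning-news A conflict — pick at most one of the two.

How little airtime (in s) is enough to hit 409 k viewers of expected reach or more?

Need the lightest bundle worth ≥ 409.
late-talk slot + streaming pre-roll + morning-news A reaches 416 using 94 s.
No combination under 94 s hits 409.

94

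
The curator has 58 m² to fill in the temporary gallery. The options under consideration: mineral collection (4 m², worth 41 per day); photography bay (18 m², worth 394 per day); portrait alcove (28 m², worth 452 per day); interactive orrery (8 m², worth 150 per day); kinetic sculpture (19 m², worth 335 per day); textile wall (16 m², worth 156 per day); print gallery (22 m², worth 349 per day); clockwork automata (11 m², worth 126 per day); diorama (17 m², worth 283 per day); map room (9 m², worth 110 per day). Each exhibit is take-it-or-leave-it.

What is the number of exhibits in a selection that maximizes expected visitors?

4

Optimal total is 1053.
One optimal bundle: mineral collection + photography bay + kinetic sculpture + diorama (58 m²).
Any selection reaching 1053 contains exactly 4 exhibits.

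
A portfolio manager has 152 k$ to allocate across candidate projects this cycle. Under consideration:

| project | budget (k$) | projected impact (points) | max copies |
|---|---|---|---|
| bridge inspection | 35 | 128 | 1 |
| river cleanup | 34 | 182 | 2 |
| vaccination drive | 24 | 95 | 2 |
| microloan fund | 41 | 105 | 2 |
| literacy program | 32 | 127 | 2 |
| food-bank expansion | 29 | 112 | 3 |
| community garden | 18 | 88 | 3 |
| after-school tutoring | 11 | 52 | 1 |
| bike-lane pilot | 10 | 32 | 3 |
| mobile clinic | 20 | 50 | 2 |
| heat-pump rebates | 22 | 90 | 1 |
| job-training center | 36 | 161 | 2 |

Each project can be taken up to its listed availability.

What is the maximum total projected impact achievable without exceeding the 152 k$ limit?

Greedy by ratio would take 2×river cleanup + 3×community garden + after-school tutoring + bike-lane pilot: 143 k$ used, total 712.
Replace community garden and bike-lane pilot with job-training center: the trade gains 41 net, giving 753 at 151 k$.
Nothing else within 152 k$ beats 753.

753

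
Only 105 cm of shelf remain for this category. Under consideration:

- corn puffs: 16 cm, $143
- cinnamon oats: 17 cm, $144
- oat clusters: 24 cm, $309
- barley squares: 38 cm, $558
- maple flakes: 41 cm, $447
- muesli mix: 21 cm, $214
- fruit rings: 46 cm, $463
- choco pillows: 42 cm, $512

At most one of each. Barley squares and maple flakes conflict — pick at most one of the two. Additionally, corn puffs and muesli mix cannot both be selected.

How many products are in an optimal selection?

3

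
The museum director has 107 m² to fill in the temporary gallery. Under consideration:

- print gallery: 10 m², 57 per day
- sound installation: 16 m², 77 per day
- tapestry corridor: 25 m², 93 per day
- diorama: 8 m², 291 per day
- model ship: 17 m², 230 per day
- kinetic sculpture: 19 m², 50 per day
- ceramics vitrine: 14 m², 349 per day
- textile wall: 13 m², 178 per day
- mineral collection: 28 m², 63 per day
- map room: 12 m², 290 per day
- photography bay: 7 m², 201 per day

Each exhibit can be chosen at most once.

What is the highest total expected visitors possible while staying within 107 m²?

1689

The ratio heuristic lands on print gallery + sound installation + diorama + model ship + ceramics vitrine + textile wall + map room + photography bay (1673) but leaves 10 m² idle.
The 16 m² tied up in sound installation is better spent on tapestry corridor — total rises to 1689 (106 m²).
The spare 1 m² is too small for any remaining exhibit, and no exchange beats 1689.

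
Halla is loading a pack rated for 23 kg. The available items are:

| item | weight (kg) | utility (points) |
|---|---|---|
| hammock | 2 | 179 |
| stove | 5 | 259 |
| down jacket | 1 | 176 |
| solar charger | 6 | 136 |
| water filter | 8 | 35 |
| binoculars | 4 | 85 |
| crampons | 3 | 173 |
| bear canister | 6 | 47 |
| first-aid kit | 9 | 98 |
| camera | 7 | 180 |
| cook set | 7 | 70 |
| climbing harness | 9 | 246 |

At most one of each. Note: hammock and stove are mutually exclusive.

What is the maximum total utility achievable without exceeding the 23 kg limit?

954

Ranking by ratio (utility/kg): down jacket 176.00, hammock 89.50, crampons 57.67, stove 51.80.
Taking hammock + down jacket + crampons + camera + climbing harness: 22 kg used, 954 in utility.
The closest alternative, stove + down jacket + binoculars + crampons + climbing harness, reaches only 939.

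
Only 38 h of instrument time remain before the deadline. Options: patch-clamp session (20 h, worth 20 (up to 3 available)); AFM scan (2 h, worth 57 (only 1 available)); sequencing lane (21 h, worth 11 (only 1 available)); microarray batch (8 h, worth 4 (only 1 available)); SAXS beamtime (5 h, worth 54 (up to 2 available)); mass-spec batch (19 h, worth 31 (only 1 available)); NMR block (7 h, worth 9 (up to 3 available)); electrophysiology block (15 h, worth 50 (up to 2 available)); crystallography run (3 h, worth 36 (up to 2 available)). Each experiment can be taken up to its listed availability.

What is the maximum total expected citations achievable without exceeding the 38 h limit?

287

Best packing: AFM scan + 2×SAXS beamtime + electrophysiology block + 2×crystallography run — 33 h, 287 total.
No other feasible combination exceeds 287.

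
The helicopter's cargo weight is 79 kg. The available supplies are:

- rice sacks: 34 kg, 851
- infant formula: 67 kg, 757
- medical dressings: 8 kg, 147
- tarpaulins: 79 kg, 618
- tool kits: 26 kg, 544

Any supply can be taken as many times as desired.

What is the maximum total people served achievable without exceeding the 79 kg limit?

The ratio ordering already packs tightly: 2×rice sacks + medical dressings, 76 kg, 1849.

1849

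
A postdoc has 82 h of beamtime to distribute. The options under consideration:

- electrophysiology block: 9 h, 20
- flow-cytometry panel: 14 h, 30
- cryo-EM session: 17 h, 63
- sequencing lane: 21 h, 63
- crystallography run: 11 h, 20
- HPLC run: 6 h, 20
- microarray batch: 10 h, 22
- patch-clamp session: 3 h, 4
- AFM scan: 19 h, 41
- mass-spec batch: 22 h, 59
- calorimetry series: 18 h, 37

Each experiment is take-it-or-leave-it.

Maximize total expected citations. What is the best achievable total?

235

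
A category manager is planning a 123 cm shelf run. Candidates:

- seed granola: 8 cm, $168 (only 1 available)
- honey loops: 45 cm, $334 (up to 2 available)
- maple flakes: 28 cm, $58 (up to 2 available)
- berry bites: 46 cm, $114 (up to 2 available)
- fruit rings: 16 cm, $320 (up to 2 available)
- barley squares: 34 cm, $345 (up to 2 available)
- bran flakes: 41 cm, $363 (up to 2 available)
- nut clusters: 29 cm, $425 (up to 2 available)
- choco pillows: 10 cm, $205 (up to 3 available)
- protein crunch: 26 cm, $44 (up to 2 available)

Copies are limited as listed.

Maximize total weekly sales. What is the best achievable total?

Filling by ratio: seed granola + 2×fruit rings + nut clusters + 3×choco pillows for 1848, with 24 cm left unused.
The 8 cm tied up in seed granola is better spent on nut clusters — total rises to 2105 (120 cm).
No other feasible combination exceeds 2105.

2105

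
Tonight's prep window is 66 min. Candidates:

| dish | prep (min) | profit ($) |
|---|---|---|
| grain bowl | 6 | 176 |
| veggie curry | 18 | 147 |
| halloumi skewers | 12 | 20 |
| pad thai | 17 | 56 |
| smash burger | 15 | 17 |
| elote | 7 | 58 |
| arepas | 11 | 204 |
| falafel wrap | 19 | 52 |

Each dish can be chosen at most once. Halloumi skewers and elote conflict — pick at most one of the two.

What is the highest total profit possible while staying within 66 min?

Best packing: grain bowl + veggie curry + pad thai + elote + arepas — 59 min, 641 total.
No other feasible combination exceeds 641.

641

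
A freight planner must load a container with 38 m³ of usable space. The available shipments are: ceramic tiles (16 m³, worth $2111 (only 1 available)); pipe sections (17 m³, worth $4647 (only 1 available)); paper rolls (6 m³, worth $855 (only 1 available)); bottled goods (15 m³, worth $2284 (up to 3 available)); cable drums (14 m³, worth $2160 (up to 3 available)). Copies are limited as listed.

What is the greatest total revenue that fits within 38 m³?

7786

By revenue per m³: pipe sections 273.35, cable drums 154.29, bottled goods 152.27, paper rolls 142.50 lead.
Taking the top-ratio shipments first gives pipe sections + paper rolls + cable drums for 7662 (37 m³).
The 14 m³ tied up in cable drums is better spent on bottled goods — total rises to 7786 (38 m³).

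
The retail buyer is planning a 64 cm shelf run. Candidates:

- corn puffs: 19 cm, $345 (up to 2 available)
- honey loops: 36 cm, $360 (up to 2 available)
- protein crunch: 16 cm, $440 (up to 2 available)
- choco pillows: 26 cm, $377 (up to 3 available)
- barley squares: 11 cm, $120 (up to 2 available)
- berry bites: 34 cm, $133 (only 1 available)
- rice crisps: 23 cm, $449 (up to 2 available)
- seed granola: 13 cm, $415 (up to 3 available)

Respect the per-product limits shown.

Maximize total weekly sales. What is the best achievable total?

By weekly sales per cm: seed granola 31.92, protein crunch 27.50, rice crisps 19.52 lead.
A density-first pass picks protein crunch + 3×seed granola — 1685 at 55 cm.
Dropping seed granola frees 13 cm; slotting in protein crunch (16 cm) lifts the total to 1710 at 58 cm.
Every other selection either busts 64 cm or exceeds an availability limit or fails to beat 1710.

1710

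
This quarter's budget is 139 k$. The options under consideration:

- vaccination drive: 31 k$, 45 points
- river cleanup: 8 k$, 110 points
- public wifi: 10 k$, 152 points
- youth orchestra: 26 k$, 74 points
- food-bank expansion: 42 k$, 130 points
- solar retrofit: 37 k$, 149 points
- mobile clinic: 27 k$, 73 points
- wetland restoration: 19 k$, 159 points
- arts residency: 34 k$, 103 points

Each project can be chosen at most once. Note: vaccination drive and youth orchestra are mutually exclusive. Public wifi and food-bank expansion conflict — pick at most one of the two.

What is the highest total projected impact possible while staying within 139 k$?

747

Ranking by ratio (projected impact/k$): public wifi 15.20, river cleanup 13.75, wetland restoration 8.37, solar retrofit 4.03.
Best packing: river cleanup + public wifi + youth orchestra + solar retrofit + wetland restoration + arts residency — 134 k$, 747 total.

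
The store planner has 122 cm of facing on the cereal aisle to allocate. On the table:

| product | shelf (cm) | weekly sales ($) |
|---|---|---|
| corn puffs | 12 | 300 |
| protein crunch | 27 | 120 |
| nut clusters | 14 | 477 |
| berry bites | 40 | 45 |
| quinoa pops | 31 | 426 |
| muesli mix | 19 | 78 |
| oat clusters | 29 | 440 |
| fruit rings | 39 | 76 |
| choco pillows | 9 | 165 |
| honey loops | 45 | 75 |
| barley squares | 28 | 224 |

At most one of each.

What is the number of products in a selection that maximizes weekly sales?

Optimal total is 1928.
corn puffs + protein crunch + nut clusters + quinoa pops + oat clusters + choco pillows hits 1928 at 122 cm.
Any selection reaching 1928 contains exactly 6 products.

6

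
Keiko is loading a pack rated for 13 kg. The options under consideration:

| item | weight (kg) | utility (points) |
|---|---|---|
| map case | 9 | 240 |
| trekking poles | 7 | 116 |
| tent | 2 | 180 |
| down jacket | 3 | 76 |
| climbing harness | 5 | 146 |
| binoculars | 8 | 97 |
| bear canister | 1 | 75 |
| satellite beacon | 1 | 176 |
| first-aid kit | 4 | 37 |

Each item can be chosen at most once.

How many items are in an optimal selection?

4

Best achievable utility is 671.
One optimal bundle: map case + tent + bear canister + satellite beacon (13 kg).
Any selection reaching 671 contains exactly 4 items.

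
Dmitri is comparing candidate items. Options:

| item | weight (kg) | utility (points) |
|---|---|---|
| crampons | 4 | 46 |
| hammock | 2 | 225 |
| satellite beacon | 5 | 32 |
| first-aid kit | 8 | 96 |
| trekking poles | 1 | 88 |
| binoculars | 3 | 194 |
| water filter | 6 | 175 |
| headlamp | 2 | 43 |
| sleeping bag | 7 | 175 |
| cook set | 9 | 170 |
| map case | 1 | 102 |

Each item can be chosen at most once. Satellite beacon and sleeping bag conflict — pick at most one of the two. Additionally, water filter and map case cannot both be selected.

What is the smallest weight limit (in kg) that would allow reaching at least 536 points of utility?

7

Need the lightest bundle worth ≥ 536.
hammock + trekking poles + binoculars + map case reaches 609 using 7 kg.
Below 7 kg the best achievable stays under 536.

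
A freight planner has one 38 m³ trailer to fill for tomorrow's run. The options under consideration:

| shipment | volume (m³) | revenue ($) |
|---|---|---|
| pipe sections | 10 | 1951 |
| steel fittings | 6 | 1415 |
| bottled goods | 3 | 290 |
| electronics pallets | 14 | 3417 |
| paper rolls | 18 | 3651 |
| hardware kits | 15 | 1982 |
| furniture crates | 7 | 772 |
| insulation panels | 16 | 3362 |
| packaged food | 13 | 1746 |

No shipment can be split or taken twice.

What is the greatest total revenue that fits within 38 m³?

The ratio heuristic lands on steel fittings + electronics pallets + insulation panels (8194) but leaves 2 m³ idle.
Dropping insulation panels frees 16 m³; slotting in paper rolls (18 m³) lifts the total to 8483 at 38 m³.
No other feasible combination exceeds 8483.

8483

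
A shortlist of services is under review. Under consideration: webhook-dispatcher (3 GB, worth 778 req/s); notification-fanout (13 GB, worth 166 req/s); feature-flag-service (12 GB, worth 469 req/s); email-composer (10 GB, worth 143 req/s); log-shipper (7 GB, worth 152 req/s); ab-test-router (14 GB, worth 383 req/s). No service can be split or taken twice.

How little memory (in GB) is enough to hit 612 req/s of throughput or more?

3

Need the lightest bundle worth ≥ 612.
Taking webhook-dispatcher gives 778 (≥ 612) for 3 GB.
No combination under 3 GB hits 612.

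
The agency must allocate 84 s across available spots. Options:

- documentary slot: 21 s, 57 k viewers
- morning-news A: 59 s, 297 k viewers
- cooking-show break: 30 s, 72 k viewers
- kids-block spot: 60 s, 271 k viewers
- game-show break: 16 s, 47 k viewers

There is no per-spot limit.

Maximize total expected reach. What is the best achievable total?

Ranking by ratio (expected reach/s): morning-news A 5.03, kids-block spot 4.52, game-show break 2.94.
Taking the top-ratio spots first gives morning-news A + game-show break for 344 (75 s).
Dropping game-show break frees 16 s; slotting in documentary slot (21 s) lifts the total to 354 at 80 s.
The spare 4 s is too small for any remaining spot, and no exchange beats 354.

354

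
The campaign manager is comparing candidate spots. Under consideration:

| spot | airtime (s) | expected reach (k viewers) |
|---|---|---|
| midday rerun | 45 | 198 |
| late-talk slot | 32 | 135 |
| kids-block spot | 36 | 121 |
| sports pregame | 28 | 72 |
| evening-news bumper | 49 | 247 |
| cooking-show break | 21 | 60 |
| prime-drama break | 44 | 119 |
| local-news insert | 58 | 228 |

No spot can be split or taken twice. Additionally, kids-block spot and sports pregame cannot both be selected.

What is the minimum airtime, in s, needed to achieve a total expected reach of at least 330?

77

Need the lightest bundle worth ≥ 330.
Taking midday rerun + late-talk slot gives 333 (≥ 330) for 77 s.
Any bundle with less than 77 s falls short of 330.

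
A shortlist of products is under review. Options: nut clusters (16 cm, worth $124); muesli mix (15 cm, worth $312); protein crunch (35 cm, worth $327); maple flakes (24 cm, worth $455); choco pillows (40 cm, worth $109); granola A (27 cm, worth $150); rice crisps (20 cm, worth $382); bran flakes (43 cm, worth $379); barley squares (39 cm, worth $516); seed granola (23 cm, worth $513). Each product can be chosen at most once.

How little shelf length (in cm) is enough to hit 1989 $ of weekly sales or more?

117

Need the lightest bundle worth ≥ 1989.
Taking muesli mix + protein crunch + maple flakes + rice crisps + seed granola gives 1989 (≥ 1989) for 117 cm.
Any bundle with less than 117 cm falls short of 1989.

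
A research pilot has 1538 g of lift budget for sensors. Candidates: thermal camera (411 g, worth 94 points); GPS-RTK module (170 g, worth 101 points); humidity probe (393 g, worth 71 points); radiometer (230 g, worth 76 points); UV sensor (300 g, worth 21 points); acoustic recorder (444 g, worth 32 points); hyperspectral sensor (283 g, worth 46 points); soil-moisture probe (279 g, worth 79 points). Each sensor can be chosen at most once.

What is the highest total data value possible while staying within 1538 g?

421

Best packing: thermal camera + GPS-RTK module + humidity probe + radiometer + soil-moisture probe — 1483 g, 421 total.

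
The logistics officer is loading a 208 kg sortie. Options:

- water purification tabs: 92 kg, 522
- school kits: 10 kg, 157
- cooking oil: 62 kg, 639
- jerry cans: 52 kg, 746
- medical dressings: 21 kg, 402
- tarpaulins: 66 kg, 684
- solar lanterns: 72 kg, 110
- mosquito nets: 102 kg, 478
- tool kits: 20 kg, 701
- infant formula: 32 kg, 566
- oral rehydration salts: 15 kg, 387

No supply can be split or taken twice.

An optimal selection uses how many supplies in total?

The maximum people served within 208 kg is 3486.
jerry cans + medical dressings + tarpaulins + tool kits + infant formula + oral rehydration salts hits 3486 at 206 kg.
Every optimal selection uses 6 supplies.

6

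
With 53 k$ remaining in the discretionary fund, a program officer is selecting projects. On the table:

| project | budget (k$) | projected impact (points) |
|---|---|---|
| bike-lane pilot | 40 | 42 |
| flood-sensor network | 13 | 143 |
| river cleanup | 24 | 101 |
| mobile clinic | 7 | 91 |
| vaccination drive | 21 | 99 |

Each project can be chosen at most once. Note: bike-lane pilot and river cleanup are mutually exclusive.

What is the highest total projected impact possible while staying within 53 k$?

By projected impact per k$: mobile clinic 13.00, flood-sensor network 11.00, vaccination drive 4.71, river cleanup 4.21 lead.
A density-first pass picks flood-sensor network + mobile clinic + vaccination drive — 333 at 41 k$.
Dropping vaccination drive frees 21 k$; slotting in river cleanup (24 k$) lifts the total to 335 at 44 k$.

335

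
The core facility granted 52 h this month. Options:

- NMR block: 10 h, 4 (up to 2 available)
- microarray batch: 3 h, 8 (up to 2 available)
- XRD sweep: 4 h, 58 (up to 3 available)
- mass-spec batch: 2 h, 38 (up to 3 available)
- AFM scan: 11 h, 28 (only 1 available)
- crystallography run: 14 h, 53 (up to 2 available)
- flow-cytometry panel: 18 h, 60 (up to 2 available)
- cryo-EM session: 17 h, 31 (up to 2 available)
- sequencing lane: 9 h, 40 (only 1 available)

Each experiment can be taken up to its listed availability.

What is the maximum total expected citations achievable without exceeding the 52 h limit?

Density check — mass-spec batch 19.00, XRD sweep 14.50, sequencing lane 4.44 are the best per h.
The ratio heuristic lands on 2×microarray batch + 3×XRD sweep + 3×mass-spec batch + crystallography run + sequencing lane (397) but leaves 5 h idle.
The 9 h tied up in sequencing lane is better spent on crystallography run — total rises to 410 (52 h).

410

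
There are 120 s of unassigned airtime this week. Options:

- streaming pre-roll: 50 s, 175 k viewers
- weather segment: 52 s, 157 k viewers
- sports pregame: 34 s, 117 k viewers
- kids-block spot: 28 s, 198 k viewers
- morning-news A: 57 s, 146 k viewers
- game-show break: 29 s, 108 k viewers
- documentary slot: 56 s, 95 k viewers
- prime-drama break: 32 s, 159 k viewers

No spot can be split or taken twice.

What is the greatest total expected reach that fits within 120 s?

By expected reach per s: kids-block spot 7.07, prime-drama break 4.97, game-show break 3.72, streaming pre-roll 3.50 lead.
A density-first pass picks kids-block spot + game-show break + prime-drama break — 465 at 89 s.
Replace game-show break with streaming pre-roll: the trade gains 67 net, giving 532 at 110 s.

532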